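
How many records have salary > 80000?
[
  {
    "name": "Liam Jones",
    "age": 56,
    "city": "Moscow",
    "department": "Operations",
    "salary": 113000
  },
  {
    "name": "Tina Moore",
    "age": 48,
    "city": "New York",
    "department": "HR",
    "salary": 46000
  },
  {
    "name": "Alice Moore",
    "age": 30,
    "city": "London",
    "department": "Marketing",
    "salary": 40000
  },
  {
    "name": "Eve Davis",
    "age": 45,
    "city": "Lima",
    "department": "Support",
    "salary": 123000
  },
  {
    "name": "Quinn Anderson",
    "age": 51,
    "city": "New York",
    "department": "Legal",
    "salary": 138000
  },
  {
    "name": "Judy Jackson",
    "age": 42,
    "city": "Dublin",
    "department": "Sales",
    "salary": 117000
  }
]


Data: 6 records
Condition: salary > 80000

Checking each record:
  Liam Jones: 113000 MATCH
  Tina Moore: 46000
  Alice Moore: 40000
  Eve Davis: 123000 MATCH
  Quinn Anderson: 138000 MATCH
  Judy Jackson: 117000 MATCH

Count: 4

4


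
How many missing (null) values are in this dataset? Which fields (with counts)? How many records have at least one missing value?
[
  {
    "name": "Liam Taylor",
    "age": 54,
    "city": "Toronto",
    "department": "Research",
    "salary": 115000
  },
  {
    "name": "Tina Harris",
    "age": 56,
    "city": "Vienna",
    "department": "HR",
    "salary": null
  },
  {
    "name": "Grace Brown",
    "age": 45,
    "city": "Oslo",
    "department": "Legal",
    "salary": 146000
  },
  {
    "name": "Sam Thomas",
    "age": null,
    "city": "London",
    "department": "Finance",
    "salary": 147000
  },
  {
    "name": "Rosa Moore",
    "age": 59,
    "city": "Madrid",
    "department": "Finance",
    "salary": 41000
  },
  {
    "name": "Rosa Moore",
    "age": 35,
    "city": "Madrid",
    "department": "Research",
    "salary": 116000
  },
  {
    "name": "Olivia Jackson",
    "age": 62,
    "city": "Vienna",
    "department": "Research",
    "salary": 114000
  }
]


Checking for missing (null) values in 7 records:

  Liam Taylor: complete
  Tina Harris: salary
  Grace Brown: complete
  Sam Thomas: age
  Rosa Moore: complete
  Rosa Moore: complete
  Olivia Jackson: complete

Per field:
  name: 0 missing
  age: 1 missing
  city: 0 missing
  department: 0 missing
  salary: 1 missing

Total missing values: 2
Records with any missing: 2

2 missing values (age: 1, salary: 1); 2 incomplete records


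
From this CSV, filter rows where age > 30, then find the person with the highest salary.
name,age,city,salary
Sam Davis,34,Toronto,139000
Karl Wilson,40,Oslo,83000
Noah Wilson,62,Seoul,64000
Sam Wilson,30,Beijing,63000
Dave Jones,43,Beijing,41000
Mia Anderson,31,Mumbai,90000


Filter: age > 30
Sort by: salary (descending)

Filtered records (5):
  Sam Davis, age 34, salary $139000
  Mia Anderson, age 31, salary $90000
  Karl Wilson, age 40, salary $83000
  Noah Wilson, age 62, salary $64000
  Dave Jones, age 43, salary $41000

Highest salary: Sam Davis ($139000)

Sam Davis


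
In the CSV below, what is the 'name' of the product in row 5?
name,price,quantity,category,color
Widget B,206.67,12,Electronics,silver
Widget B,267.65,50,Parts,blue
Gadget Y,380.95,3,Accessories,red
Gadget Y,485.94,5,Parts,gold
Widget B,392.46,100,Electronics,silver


Query: Row 5 ('Widget B'), column 'name'
Value: Widget B

Widget B


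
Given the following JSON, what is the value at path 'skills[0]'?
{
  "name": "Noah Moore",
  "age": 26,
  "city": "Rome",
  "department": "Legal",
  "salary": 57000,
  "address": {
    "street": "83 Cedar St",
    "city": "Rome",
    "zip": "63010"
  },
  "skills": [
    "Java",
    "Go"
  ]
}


Query: skills[0]
Path: skills -> first element
Value: Java

Java


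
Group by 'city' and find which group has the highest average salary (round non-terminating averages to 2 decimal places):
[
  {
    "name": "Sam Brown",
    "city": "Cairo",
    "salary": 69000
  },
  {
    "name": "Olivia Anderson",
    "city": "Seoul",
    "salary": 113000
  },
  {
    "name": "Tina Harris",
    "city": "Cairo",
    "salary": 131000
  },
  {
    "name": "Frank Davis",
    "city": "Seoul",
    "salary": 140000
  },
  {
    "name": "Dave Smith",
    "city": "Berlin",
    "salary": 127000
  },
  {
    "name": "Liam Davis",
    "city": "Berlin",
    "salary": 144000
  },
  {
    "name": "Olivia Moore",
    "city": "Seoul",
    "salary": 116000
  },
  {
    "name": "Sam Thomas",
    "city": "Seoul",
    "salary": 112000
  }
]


Group by: city

Groups:
  Berlin: 2 people, avg salary = 271000/2 = $135500
  Cairo: 2 people, avg salary = 200000/2 = $100000
  Seoul: 4 people, avg salary = 481000/4 = $120250

Highest average salary: Berlin ($135500)

Berlin ($135500)


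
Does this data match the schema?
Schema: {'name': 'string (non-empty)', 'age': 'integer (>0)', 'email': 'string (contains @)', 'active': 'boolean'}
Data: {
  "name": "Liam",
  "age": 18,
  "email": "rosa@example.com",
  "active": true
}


Validating each field against schema:
  name: OK (non-empty string)
  age: OK (positive integer)
  email: OK (string with @)
  active: OK (boolean)

Result: VALID

VALID


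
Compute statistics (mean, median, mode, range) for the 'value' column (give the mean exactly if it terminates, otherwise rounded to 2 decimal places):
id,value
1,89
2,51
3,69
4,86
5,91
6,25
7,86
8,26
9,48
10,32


Data: [89, 51, 69, 86, 91, 25, 86, 26, 48, 32]
Count: 10
Sum: 603
Mean: 603/10 = 60.3
Sorted: [25, 26, 32, 48, 51, 69, 86, 86, 89, 91]
Median: 60.0
Mode: 86 (2 times)
Range: 91 - 25 = 66
Min: 25, Max: 91

mean=60.3, median=60.0, mode=86, range=66


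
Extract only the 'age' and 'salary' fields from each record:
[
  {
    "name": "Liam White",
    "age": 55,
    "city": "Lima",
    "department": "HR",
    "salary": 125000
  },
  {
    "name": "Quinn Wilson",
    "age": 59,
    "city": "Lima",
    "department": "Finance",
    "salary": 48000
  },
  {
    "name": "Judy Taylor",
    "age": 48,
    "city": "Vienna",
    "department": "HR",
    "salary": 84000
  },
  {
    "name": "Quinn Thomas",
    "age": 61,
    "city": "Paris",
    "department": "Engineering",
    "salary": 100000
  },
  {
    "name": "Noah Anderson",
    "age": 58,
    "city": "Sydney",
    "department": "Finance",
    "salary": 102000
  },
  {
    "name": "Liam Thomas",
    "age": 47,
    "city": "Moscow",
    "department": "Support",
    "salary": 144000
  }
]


Original: 6 records with fields: name, age, city, department, salary
Keep: ['age', 'salary']
Drop: ['name', 'city', 'department']
Result: 6 records, 2 fields each

[
  {
    "age": 55,
    "salary": 125000
  },
  {
    "age": 59,
    "salary": 48000
  },
  {
    "age": 48,
    "salary": 84000
  },
  {
    "age": 61,
    "salary": 100000
  },
  {
    "age": 58,
    "salary": 102000
  },
  {
    "age": 47,
    "salary": 144000
  }
]


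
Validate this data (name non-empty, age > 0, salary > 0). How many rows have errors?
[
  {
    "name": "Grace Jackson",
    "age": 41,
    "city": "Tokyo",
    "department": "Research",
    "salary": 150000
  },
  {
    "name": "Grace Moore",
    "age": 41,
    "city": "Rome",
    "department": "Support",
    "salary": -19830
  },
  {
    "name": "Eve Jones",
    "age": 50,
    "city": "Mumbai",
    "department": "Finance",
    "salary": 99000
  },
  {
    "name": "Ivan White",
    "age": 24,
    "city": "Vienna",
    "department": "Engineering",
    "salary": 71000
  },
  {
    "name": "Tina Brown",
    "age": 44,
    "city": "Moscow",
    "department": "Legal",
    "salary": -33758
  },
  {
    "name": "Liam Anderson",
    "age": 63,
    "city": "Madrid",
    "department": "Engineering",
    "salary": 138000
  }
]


Validating 6 records:
Rules: name non-empty, age > 0, salary > 0

  Row 1 (Grace Jackson): OK
  Row 2 (Grace Moore): negative salary: -19830
  Row 3 (Eve Jones): OK
  Row 4 (Ivan White): OK
  Row 5 (Tina Brown): negative salary: -33758
  Row 6 (Liam Anderson): OK

Total errors: 2

2 errors


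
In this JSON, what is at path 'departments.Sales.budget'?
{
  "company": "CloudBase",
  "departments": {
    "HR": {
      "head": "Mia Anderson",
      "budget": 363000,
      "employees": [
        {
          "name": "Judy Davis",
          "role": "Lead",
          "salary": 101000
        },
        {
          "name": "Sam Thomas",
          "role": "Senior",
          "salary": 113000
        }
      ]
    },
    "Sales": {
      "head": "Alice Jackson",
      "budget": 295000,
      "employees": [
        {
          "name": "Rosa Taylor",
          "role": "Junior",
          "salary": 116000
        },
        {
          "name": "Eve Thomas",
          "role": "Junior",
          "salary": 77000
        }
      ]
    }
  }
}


Path: departments.Sales.budget

Navigate:
  -> departments
  -> Sales
  -> budget = 295000

295000


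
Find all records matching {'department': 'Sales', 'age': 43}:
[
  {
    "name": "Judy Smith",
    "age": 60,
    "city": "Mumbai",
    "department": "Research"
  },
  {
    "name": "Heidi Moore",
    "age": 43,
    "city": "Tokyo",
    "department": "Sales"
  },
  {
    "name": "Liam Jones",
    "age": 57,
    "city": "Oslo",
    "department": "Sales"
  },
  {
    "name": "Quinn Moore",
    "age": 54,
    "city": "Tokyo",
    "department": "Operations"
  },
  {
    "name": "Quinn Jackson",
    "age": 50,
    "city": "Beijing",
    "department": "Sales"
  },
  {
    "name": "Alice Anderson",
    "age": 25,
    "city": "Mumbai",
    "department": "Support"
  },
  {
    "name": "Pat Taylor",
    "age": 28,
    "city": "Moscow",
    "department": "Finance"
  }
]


Search criteria: {'department': 'Sales', 'age': 43}

Checking 7 records:
  Judy Smith: {department: Research, age: 60}
  Heidi Moore: {department: Sales, age: 43} <-- MATCH
  Liam Jones: {department: Sales, age: 57}
  Quinn Moore: {department: Operations, age: 54}
  Quinn Jackson: {department: Sales, age: 50}
  Alice Anderson: {department: Support, age: 25}
  Pat Taylor: {department: Finance, age: 28}

Matches: ["Heidi Moore"]

["Heidi Moore"]


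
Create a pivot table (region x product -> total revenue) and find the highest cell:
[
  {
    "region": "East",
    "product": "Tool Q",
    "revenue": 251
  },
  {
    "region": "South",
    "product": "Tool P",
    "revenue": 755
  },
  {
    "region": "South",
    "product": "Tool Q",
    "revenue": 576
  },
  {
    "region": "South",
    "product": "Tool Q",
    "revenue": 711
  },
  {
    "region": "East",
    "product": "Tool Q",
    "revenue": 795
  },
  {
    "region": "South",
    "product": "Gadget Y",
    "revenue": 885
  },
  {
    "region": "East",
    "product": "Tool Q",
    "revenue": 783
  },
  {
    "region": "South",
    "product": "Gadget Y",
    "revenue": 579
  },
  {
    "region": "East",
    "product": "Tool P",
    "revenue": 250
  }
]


Pivot: region (rows) x product (columns) -> total revenue

     Gadget Y      Tool P        Tool Q      
East             0           250          1829  
South         1464           755          1287  

Highest: East / Tool Q = $1829

East / Tool Q = $1829


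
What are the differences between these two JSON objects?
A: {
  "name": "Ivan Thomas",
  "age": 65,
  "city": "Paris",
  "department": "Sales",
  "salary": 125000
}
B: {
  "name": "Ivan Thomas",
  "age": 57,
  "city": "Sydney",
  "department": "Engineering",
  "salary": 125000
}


Comparing each field (in key order):
  name: same
  age: DIFFERENT
  city: DIFFERENT
  department: DIFFERENT
  salary: same
Differences:
  age: 65 -> 57
  city: Paris -> Sydney
  department: Sales -> Engineering

3 field(s) changed

3 changes: age, city, department


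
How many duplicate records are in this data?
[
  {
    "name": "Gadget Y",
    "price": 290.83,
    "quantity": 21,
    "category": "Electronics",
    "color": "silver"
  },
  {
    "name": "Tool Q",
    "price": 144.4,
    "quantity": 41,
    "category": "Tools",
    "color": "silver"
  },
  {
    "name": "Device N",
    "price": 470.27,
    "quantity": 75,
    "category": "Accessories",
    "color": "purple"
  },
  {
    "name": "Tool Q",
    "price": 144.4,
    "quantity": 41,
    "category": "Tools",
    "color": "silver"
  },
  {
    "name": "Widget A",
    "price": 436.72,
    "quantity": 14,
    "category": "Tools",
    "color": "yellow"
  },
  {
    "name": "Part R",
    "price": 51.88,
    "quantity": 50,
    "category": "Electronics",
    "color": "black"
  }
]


Checking 6 records for duplicates:

  Row 1: Gadget Y ($290.83, qty 21)
  Row 2: Tool Q ($144.4, qty 41)
  Row 3: Device N ($470.27, qty 75)
  Row 4: Tool Q ($144.4, qty 41) <-- DUPLICATE
  Row 5: Widget A ($436.72, qty 14)
  Row 6: Part R ($51.88, qty 50)

Duplicates found: 1
Unique records: 5

1 duplicates, 5 unique


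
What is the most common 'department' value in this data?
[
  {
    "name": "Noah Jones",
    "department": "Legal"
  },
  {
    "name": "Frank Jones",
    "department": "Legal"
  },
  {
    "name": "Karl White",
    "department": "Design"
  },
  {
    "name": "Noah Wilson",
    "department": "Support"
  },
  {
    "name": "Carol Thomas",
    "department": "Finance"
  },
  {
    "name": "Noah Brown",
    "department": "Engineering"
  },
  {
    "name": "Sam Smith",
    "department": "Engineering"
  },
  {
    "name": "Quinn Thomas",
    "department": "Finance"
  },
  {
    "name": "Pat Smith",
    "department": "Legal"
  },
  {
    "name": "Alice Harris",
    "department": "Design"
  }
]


Counting 'department' values across 10 records:

  Legal: 3 ###
  Design: 2 ##
  Finance: 2 ##
  Engineering: 2 ##
  Support: 1 #

Most common: Legal (3 times)

Legal (3 times)


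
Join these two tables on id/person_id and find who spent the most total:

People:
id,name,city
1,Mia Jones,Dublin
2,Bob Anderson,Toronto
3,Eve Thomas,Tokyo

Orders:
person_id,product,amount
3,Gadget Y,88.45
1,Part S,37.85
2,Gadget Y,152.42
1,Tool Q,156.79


Join on: people.id = orders.person_id

Joined rows:
  Eve Thomas (Tokyo) bought Gadget Y for $88.45
  Mia Jones (Dublin) bought Part S for $37.85
  Bob Anderson (Toronto) bought Gadget Y for $152.42
  Mia Jones (Dublin) bought Tool Q for $156.79

Total per person:
  Mia Jones: $194.64
  Bob Anderson: $152.42
  Eve Thomas: $88.45

Top spender: Mia Jones ($194.64)

Mia Jones ($194.64)


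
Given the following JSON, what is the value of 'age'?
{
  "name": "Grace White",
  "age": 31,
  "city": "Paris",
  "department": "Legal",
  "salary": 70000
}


Looking up field 'age'
Value: 31

31


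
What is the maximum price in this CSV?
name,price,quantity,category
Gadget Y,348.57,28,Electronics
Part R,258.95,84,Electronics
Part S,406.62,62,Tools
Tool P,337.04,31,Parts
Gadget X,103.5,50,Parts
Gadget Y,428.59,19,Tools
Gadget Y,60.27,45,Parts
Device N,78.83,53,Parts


Computing maximum price:
Values: [348.57, 258.95, 406.62, 337.04, 103.5, 428.59, 60.27, 78.83]
Max = 428.59

428.59


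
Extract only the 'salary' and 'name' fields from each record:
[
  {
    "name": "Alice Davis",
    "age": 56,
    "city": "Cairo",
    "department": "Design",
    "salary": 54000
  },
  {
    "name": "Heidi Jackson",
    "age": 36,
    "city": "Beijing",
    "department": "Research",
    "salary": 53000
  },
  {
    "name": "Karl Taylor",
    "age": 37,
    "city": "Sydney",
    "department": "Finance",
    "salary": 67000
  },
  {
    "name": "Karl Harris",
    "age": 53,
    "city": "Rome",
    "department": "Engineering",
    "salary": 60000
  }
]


Original: 4 records with fields: name, age, city, department, salary
Keep: ['salary', 'name']
Drop: ['age', 'city', 'department']
Result: 4 records, 2 fields each

[
  {
    "salary": 54000,
    "name": "Alice Davis"
  },
  {
    "salary": 53000,
    "name": "Heidi Jackson"
  },
  {
    "salary": 67000,
    "name": "Karl Taylor"
  },
  {
    "salary": 60000,
    "name": "Karl Harris"
  }
]


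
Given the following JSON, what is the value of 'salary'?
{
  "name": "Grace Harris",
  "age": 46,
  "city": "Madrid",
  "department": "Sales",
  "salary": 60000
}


Looking up field 'salary'
Value: 60000

60000


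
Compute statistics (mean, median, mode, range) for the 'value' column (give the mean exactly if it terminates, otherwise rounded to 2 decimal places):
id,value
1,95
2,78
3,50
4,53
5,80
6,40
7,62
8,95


Data: [95, 78, 50, 53, 80, 40, 62, 95]
Count: 8
Sum: 553
Mean: 553/8 = 69.125
Sorted: [40, 50, 53, 62, 78, 80, 95, 95]
Median: 70.0
Mode: 95 (2 times)
Range: 95 - 40 = 55
Min: 40, Max: 95

mean=69.125, median=70.0, mode=95, range=55


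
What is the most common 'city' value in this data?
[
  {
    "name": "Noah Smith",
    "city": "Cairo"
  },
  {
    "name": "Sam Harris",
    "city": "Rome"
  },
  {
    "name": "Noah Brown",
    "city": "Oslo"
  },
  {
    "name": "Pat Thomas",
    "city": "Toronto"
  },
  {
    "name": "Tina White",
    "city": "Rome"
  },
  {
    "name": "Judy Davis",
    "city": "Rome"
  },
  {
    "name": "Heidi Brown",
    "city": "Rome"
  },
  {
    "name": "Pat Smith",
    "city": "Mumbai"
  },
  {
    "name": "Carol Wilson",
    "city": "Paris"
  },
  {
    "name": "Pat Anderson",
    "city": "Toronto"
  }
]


Counting 'city' values across 10 records:

  Rome: 4 ####
  Toronto: 2 ##
  Cairo: 1 #
  Oslo: 1 #
  Mumbai: 1 #
  Paris: 1 #

Most common: Rome (4 times)

Rome (4 times)


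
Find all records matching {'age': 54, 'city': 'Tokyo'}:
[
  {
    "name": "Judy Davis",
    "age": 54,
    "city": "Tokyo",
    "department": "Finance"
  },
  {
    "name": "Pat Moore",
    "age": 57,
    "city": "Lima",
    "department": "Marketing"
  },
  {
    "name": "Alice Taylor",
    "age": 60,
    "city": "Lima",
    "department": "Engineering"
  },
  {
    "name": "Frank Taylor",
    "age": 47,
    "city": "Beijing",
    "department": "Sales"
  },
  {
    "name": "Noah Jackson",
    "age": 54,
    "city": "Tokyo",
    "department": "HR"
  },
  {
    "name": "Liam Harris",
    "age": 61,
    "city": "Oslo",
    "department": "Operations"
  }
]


Search criteria: {'age': 54, 'city': 'Tokyo'}

Checking 6 records:
  Judy Davis: {age: 54, city: Tokyo} <-- MATCH
  Pat Moore: {age: 57, city: Lima}
  Alice Taylor: {age: 60, city: Lima}
  Frank Taylor: {age: 47, city: Beijing}
  Noah Jackson: {age: 54, city: Tokyo} <-- MATCH
  Liam Harris: {age: 61, city: Oslo}

Matches: ["Judy Davis", "Noah Jackson"]

["Judy Davis", "Noah Jackson"]


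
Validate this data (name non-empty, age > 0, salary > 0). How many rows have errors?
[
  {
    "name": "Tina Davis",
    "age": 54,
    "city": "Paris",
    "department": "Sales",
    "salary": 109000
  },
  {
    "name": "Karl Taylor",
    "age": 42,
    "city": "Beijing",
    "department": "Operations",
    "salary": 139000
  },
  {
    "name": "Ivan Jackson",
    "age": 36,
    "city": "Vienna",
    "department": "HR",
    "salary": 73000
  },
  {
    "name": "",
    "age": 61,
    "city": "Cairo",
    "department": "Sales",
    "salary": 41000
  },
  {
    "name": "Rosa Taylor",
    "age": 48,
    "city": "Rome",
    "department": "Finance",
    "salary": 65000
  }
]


Validating 5 records:
Rules: name non-empty, age > 0, salary > 0

  Row 1 (Tina Davis): OK
  Row 2 (Karl Taylor): OK
  Row 3 (Ivan Jackson): OK
  Row 4 (???): empty name
  Row 5 (Rosa Taylor): OK

Total errors: 1

1 errors


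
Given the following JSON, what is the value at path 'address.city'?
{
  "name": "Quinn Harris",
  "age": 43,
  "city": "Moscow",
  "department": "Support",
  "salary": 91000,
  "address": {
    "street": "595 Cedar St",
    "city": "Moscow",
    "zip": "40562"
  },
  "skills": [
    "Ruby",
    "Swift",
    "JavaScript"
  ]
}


Query: address.city
Path: address -> city
Value: Moscow

Moscow


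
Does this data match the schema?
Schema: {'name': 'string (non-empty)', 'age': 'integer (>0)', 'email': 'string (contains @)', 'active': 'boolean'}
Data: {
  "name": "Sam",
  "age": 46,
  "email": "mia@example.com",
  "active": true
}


Validating each field against schema:
  name: OK (non-empty string)
  age: OK (positive integer)
  email: OK (string with @)
  active: OK (boolean)

Result: VALID

VALID


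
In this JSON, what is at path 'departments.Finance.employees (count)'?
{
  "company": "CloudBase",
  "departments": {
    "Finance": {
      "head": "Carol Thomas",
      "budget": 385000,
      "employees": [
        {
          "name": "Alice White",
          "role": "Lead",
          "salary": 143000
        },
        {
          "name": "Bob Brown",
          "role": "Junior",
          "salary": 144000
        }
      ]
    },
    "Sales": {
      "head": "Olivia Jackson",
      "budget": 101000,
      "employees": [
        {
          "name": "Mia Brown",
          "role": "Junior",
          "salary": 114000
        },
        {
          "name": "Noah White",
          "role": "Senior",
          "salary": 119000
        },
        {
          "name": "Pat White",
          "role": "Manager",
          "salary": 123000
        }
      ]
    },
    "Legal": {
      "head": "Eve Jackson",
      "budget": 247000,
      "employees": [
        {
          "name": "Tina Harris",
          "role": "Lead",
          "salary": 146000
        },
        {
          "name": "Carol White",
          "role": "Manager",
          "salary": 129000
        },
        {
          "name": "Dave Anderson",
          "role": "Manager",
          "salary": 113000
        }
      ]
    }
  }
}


Path: departments.Finance.employees (count)

Navigate:
  -> departments
  -> Finance
  -> employees (array, length 2)

2


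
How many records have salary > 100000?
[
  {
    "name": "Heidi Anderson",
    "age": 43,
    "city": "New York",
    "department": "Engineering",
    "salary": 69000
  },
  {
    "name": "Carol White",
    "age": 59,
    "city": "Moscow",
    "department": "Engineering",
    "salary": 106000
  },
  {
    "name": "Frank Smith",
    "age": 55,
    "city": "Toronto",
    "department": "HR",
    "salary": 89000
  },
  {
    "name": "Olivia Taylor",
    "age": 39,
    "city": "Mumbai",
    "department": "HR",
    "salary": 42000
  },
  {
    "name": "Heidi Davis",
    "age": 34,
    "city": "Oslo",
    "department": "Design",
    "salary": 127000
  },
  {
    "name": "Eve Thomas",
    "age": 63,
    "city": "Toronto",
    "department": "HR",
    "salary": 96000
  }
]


Data: 6 records
Condition: salary > 100000

Checking each record:
  Heidi Anderson: 69000
  Carol White: 106000 MATCH
  Frank Smith: 89000
  Olivia Taylor: 42000
  Heidi Davis: 127000 MATCH
  Eve Thomas: 96000

Count: 2

2


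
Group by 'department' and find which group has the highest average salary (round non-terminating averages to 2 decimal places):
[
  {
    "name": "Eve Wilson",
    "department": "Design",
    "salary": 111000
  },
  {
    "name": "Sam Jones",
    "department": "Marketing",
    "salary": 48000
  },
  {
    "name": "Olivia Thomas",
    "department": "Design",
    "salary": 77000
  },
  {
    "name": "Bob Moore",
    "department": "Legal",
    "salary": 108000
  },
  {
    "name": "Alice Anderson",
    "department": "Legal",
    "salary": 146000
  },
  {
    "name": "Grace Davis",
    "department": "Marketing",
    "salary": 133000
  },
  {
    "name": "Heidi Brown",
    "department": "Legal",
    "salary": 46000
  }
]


Group by: department

Groups:
  Design: 2 people, avg salary = 188000/2 = $94000
  Legal: 3 people, avg salary = 300000/3 = $100000
  Marketing: 2 people, avg salary = 181000/2 = $90500

Highest average salary: Legal ($100000)

Legal ($100000)


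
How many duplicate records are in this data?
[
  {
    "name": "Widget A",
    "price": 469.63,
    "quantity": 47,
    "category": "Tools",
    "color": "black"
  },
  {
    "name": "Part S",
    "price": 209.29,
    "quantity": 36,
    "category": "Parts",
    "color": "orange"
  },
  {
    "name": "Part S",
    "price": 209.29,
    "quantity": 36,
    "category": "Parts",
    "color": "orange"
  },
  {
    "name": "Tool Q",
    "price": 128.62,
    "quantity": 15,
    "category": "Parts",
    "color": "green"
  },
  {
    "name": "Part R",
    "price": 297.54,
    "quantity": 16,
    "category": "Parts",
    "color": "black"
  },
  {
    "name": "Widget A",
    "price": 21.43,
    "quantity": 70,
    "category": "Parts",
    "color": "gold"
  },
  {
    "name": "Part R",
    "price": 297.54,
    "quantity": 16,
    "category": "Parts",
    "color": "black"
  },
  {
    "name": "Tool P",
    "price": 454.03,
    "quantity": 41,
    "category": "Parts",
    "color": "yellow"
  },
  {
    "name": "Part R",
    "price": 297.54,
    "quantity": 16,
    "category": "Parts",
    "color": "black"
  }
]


Checking 9 records for duplicates:

  Row 1: Widget A ($469.63, qty 47)
  Row 2: Part S ($209.29, qty 36)
  Row 3: Part S ($209.29, qty 36) <-- DUPLICATE
  Row 4: Tool Q ($128.62, qty 15)
  Row 5: Part R ($297.54, qty 16)
  Row 6: Widget A ($21.43, qty 70)
  Row 7: Part R ($297.54, qty 16) <-- DUPLICATE
  Row 8: Tool P ($454.03, qty 41)
  Row 9: Part R ($297.54, qty 16) <-- DUPLICATE

Duplicates found: 3
Unique records: 6

3 duplicates, 6 unique


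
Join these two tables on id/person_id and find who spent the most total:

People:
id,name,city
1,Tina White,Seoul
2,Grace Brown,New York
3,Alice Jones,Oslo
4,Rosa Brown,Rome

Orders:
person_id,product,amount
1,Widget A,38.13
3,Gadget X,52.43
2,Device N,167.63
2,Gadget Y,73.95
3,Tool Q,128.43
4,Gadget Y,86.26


Join on: people.id = orders.person_id

Joined rows:
  Tina White (Seoul) bought Widget A for $38.13
  Alice Jones (Oslo) bought Gadget X for $52.43
  Grace Brown (New York) bought Device N for $167.63
  Grace Brown (New York) bought Gadget Y for $73.95
  Alice Jones (Oslo) bought Tool Q for $128.43
  Rosa Brown (Rome) bought Gadget Y for $86.26

Total per person:
  Grace Brown: $241.58
  Alice Jones: $180.86
  Rosa Brown: $86.26
  Tina White: $38.13

Top spender: Grace Brown ($241.58)

Grace Brown ($241.58)


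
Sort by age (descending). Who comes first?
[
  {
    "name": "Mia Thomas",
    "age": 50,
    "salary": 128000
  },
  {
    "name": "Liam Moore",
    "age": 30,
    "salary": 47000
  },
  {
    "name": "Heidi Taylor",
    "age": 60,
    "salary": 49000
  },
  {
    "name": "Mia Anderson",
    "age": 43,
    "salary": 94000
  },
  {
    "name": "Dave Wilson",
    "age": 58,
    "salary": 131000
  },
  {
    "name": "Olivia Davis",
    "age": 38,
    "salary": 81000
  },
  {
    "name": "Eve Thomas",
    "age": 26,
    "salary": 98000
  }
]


Sort by: age (descending)

Sorted order:
  1. Heidi Taylor (age = 60)
  2. Dave Wilson (age = 58)
  3. Mia Thomas (age = 50)
  4. Mia Anderson (age = 43)
  5. Olivia Davis (age = 38)
  6. Liam Moore (age = 30)
  7. Eve Thomas (age = 26)

First: Heidi Taylor

Heidi Taylor


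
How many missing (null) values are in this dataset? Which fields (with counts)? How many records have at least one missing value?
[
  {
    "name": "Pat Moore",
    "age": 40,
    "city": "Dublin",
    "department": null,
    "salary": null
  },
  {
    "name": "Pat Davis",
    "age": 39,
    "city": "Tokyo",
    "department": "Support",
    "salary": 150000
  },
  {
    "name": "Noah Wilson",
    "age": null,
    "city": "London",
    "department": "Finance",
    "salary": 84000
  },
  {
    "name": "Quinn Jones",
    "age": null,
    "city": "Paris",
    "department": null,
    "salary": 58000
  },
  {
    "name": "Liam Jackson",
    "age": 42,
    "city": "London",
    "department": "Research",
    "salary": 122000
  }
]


Checking for missing (null) values in 5 records:

  Pat Moore: department, salary
  Pat Davis: complete
  Noah Wilson: age
  Quinn Jones: age, department
  Liam Jackson: complete

Per field:
  name: 0 missing
  age: 2 missing
  city: 0 missing
  department: 2 missing
  salary: 1 missing

Total missing values: 5
Records with any missing: 3

5 missing values (age: 2, department: 2, salary: 1); 3 incomplete records


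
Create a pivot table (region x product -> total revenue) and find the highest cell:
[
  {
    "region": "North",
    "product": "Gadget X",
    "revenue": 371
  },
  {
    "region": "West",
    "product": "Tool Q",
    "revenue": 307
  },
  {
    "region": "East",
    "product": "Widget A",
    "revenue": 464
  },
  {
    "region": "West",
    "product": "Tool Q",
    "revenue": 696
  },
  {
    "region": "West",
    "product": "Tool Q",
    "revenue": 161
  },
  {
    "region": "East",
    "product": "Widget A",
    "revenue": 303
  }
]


Pivot: region (rows) x product (columns) -> total revenue

     Gadget X      Tool Q        Widget A    
East             0             0           767  
North          371             0             0  
West             0          1164             0  

Highest: West / Tool Q = $1164

West / Tool Q = $1164


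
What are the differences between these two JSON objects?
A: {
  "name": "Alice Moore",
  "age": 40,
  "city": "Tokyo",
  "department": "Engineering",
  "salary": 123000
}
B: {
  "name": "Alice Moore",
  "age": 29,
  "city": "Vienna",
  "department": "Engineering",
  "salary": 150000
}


Comparing each field (in key order):
  name: same
  age: DIFFERENT
  city: DIFFERENT
  department: same
  salary: DIFFERENT
Differences:
  age: 40 -> 29
  city: Tokyo -> Vienna
  salary: 123000 -> 150000

3 field(s) changed

3 changes: age, city, salary


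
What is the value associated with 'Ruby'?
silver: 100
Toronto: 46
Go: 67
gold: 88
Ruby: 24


Looking up key 'Ruby'
Value: 24

24


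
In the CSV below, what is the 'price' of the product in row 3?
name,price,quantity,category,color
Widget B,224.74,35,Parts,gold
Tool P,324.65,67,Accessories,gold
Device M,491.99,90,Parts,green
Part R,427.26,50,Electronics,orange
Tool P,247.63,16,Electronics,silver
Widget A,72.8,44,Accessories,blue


Query: Row 3 ('Device M'), column 'price'
Value: 491.99

491.99


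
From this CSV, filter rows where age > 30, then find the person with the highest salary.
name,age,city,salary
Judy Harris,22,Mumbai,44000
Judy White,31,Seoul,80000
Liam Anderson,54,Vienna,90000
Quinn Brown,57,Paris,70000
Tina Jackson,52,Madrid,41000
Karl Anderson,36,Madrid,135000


Filter: age > 30
Sort by: salary (descending)

Filtered records (5):
  Karl Anderson, age 36, salary $135000
  Liam Anderson, age 54, salary $90000
  Judy White, age 31, salary $80000
  Quinn Brown, age 57, salary $70000
  Tina Jackson, age 52, salary $41000

Highest salary: Karl Anderson ($135000)

Karl Anderson


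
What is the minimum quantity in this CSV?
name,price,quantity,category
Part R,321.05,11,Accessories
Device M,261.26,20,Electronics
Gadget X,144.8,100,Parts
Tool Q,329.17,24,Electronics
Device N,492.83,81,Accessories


Computing minimum quantity:
Values: [11, 20, 100, 24, 81]
Min = 11

11


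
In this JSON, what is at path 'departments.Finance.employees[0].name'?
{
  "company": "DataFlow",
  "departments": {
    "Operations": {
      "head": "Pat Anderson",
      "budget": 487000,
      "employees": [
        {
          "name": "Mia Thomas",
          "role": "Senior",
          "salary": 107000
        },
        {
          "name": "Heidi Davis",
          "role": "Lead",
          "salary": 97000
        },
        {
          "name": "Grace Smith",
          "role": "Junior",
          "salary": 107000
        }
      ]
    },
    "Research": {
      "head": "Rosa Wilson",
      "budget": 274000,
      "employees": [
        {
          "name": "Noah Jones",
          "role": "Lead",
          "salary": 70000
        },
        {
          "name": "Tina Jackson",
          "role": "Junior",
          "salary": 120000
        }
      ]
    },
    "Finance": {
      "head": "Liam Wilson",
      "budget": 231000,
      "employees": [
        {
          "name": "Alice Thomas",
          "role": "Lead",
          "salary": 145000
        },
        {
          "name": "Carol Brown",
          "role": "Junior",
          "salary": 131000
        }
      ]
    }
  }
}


Path: departments.Finance.employees[0].name

Navigate:
  -> departments
  -> Finance
  -> employees[0].name = 'Alice Thomas'

Alice Thomas


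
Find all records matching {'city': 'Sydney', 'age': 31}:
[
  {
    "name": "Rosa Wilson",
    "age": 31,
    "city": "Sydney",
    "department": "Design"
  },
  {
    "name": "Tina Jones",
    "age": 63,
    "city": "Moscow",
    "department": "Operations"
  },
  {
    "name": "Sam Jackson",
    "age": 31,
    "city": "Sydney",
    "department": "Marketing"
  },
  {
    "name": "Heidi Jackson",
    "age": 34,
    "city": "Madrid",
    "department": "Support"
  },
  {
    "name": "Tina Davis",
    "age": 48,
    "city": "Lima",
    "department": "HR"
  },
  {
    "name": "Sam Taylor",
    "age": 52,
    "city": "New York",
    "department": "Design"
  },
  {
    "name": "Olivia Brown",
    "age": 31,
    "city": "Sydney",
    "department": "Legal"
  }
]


Search criteria: {'city': 'Sydney', 'age': 31}

Checking 7 records:
  Rosa Wilson: {city: Sydney, age: 31} <-- MATCH
  Tina Jones: {city: Moscow, age: 63}
  Sam Jackson: {city: Sydney, age: 31} <-- MATCH
  Heidi Jackson: {city: Madrid, age: 34}
  Tina Davis: {city: Lima, age: 48}
  Sam Taylor: {city: New York, age: 52}
  Olivia Brown: {city: Sydney, age: 31} <-- MATCH

Matches: ["Rosa Wilson", "Sam Jackson", "Olivia Brown"]

["Rosa Wilson", "Sam Jackson", "Olivia Brown"]


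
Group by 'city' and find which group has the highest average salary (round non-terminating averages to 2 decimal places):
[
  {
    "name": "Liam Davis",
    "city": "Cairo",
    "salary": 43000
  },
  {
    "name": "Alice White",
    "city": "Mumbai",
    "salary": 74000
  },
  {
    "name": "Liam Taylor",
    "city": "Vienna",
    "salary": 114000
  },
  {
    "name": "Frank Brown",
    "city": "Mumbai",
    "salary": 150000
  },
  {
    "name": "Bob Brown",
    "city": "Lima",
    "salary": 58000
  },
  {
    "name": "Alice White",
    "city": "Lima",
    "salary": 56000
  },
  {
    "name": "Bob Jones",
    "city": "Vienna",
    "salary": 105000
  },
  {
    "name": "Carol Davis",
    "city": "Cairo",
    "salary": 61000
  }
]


Group by: city

Groups:
  Cairo: 2 people, avg salary = 104000/2 = $52000
  Lima: 2 people, avg salary = 114000/2 = $57000
  Mumbai: 2 people, avg salary = 224000/2 = $112000
  Vienna: 2 people, avg salary = 219000/2 = $109500

Highest average salary: Mumbai ($112000)

Mumbai ($112000)


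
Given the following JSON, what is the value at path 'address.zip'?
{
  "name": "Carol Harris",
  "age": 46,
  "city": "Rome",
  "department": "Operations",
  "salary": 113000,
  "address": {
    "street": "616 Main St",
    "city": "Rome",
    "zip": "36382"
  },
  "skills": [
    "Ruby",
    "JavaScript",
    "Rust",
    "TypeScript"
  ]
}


Query: address.zip
Path: address -> zip
Value: 36382

36382


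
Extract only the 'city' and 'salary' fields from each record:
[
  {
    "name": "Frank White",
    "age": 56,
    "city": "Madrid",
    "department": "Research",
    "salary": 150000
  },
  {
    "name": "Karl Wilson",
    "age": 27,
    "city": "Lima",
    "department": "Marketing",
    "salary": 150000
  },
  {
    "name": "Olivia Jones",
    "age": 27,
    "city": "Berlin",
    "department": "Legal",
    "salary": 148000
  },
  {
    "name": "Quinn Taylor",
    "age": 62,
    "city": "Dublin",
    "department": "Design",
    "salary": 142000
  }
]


Original: 4 records with fields: name, age, city, department, salary
Keep: ['city', 'salary']
Drop: ['name', 'age', 'department']
Result: 4 records, 2 fields each

[
  {
    "city": "Madrid",
    "salary": 150000
  },
  {
    "city": "Lima",
    "salary": 150000
  },
  {
    "city": "Berlin",
    "salary": 148000
  },
  {
    "city": "Dublin",
    "salary": 142000
  }
]


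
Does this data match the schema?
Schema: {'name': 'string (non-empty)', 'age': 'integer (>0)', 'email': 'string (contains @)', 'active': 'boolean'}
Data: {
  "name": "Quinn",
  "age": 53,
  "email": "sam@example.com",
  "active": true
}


Validating each field against schema:
  name: OK (non-empty string)
  age: OK (positive integer)
  email: OK (string with @)
  active: OK (boolean)

Result: VALID

VALID


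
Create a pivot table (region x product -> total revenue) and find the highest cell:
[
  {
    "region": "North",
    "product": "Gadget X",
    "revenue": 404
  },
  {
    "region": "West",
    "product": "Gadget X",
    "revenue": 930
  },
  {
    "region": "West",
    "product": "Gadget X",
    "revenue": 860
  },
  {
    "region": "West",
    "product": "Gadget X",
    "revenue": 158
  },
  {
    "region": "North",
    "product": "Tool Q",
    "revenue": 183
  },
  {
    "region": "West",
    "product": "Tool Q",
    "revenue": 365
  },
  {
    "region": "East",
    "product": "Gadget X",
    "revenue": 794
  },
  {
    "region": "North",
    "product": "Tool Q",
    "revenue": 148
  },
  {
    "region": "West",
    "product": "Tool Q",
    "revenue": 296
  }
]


Pivot: region (rows) x product (columns) -> total revenue

     Gadget X      Tool Q      
East           794             0  
North          404           331  
West          1948           661  

Highest: West / Gadget X = $1948

West / Gadget X = $1948


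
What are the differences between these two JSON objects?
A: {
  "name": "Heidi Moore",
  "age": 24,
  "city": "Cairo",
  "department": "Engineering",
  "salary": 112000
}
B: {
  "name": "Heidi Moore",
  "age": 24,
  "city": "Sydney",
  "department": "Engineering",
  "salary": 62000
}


Comparing each field (in key order):
  name: same
  age: same
  city: DIFFERENT
  department: same
  salary: DIFFERENT
Differences:
  city: Cairo -> Sydney
  salary: 112000 -> 62000

2 field(s) changed

2 changes: city, salary


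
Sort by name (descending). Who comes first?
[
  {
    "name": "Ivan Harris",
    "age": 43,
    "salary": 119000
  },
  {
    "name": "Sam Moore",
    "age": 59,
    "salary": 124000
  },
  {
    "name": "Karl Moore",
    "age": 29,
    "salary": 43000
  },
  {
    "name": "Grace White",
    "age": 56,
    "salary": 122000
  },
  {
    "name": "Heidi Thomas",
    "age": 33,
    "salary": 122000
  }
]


Sort by: name (descending)

Sorted order:
  1. Sam Moore (name = Sam Moore)
  2. Karl Moore (name = Karl Moore)
  3. Ivan Harris (name = Ivan Harris)
  4. Heidi Thomas (name = Heidi Thomas)
  5. Grace White (name = Grace White)

First: Sam Moore

Sam Moore


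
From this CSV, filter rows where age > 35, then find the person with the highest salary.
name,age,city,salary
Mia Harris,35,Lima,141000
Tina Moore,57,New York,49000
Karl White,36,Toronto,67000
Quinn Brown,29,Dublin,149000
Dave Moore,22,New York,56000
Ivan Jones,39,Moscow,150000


Filter: age > 35
Sort by: salary (descending)

Filtered records (3):
  Ivan Jones, age 39, salary $150000
  Karl White, age 36, salary $67000
  Tina Moore, age 57, salary $49000

Highest salary: Ivan Jones ($150000)

Ivan Jones


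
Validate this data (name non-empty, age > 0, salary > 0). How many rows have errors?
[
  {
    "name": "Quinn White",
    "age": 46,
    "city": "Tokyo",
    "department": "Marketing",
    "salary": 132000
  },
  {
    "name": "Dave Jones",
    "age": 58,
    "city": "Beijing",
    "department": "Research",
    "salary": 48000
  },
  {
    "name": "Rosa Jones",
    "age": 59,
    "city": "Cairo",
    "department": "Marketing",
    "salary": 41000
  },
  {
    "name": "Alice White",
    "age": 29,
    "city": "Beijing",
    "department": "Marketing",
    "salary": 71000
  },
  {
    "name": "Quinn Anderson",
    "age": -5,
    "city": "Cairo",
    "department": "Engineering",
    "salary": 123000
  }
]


Validating 5 records:
Rules: name non-empty, age > 0, salary > 0

  Row 1 (Quinn White): OK
  Row 2 (Dave Jones): OK
  Row 3 (Rosa Jones): OK
  Row 4 (Alice White): OK
  Row 5 (Quinn Anderson): negative age: -5

Total errors: 1

1 errors


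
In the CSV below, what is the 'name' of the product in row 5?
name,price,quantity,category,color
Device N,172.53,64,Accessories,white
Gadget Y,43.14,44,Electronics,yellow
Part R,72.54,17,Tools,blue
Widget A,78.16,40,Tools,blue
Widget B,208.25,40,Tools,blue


Query: Row 5 ('Widget B'), column 'name'
Value: Widget B

Widget B


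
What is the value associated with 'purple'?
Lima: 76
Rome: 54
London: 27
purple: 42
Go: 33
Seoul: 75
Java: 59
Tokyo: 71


Looking up key 'purple'
Value: 42

42


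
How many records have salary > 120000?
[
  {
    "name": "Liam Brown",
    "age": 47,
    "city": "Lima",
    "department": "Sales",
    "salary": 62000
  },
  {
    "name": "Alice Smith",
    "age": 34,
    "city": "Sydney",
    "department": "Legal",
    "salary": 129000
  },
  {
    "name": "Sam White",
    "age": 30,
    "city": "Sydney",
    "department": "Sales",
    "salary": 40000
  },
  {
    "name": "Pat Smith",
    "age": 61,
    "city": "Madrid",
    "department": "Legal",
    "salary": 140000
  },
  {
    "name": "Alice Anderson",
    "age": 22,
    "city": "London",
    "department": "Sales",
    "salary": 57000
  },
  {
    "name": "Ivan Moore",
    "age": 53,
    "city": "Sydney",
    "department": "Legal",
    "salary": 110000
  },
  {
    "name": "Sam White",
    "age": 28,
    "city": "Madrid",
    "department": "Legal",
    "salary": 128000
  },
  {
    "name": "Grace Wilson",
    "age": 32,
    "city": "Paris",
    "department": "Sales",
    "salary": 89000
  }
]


Data: 8 records
Condition: salary > 120000

Checking each record:
  Liam Brown: 62000
  Alice Smith: 129000 MATCH
  Sam White: 40000
  Pat Smith: 140000 MATCH
  Alice Anderson: 57000
  Ivan Moore: 110000
  Sam White: 128000 MATCH
  Grace Wilson: 89000

Count: 3

3
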